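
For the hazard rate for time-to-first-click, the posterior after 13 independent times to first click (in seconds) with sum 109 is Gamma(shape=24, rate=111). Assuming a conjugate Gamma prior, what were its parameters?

For an exponential likelihood with a Gamma(α, β) prior on the rate, n observations with total T give posterior Gamma(α+n, β+T).
So α = 24 − 13 = 11 and β = 111 − 109 = 2.

Gamma(shape=11, rate=2)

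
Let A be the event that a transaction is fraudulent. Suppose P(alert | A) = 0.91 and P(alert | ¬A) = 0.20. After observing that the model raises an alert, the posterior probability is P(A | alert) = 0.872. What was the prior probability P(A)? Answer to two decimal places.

P(A) = 0.60

Bayes' rule in odds form gives O(A|E) = O(A)·[P(E|A)/P(E|¬A)], hence O(A) = O(A|E)/LR.
Posterior odds = 0.872/(1−0.872) = 6.8125. LR = 0.91/0.20 = 4.5500.
Prior odds = 6.8125/4.5500 = 1.4973, so P(A) = 1.4973/(1+1.4973) ≈ 0.60.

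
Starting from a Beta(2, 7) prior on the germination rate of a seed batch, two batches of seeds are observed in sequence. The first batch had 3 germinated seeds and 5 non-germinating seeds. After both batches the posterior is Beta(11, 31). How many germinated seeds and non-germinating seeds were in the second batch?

Because Beta–binomial updating is additive in the counts, the combined data contributed (α_post−α_prior, β_post−β_prior) successes and failures.
Total across both batches: 11−2=9 germinated seeds, 31−7=24 non-germinating seeds.
Subtract the first batch: 9−3=6 germinated seeds and 24−5=19 non-germinating seeds.

6 germinated seeds and 19 non-germinating seeds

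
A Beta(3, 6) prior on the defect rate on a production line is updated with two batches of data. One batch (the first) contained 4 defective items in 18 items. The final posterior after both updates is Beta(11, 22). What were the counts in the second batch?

Sequential conjugate updates are equivalent to a single update on the pooled data, so total successes = posterior α − prior α and total failures = posterior β − prior β.
Total across both batches: 11−3=8 defective items, 22−6=16 good items.
Subtract the first batch: 8−4=4 defective items and 16−14=2 good items.

4 defective items and 2 good items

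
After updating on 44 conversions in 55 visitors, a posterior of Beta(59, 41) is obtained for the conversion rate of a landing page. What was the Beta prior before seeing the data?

Beta(15, 30)

Under Beta–binomial conjugacy the posterior parameters are (α+s, β+f).
So α = 59 − 44 = 15 and β = 41 − 11 = 30.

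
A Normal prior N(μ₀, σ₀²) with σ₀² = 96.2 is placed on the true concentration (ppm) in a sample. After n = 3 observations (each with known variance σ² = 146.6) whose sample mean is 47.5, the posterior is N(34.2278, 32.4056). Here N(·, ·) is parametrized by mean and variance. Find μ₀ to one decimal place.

The posterior mean is a precision-weighted average: μ_n = (τ₀μ₀ + τ_data·x̄)/(τ₀+τ_data), with τ₀=1/σ₀² and τ_data=n/σ².
Here τ₀ = 1/96.2 = 0.010395 and τ_data = 3/146.6 = 0.020464, so τ_n = 0.030859.
Rearranging for μ₀: μ₀ = (μ_n·τ_n − τ_data·x̄)/τ₀ = (34.2278·0.030859 − 0.020464·47.5) / 0.010395 = 0.084196/0.010395 ≈ 8.1.

μ₀ = 8.1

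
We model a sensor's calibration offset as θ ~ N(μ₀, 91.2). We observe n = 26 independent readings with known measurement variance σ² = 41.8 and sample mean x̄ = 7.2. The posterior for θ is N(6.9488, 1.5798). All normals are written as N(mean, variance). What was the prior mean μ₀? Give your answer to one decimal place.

With known observation variance, the Normal–Normal posterior has precision τ_n = τ₀ + n/σ² and mean μ_n = (τ₀μ₀ + (n/σ²)x̄)/τ_n.
Here τ₀ = 1/91.2 = 0.010965 and τ_data = 26/41.8 = 0.622010, so τ_n = 0.632975.
Rearranging for μ₀: μ₀ = (μ_n·τ_n − τ_data·x̄)/τ₀ = (6.9488·0.632975 − 0.622010·7.2) / 0.010965 = -0.080055/0.010965 ≈ -7.3.

μ₀ = -7.3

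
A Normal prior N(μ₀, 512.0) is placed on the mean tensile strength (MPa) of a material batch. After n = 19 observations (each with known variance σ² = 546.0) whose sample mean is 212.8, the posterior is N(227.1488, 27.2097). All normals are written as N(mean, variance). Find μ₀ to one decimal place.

μ₀ = 482.8

With known observation variance, the Normal–Normal posterior has precision τ_n = τ₀ + n/σ² and mean μ_n = (τ₀μ₀ + (n/σ²)x̄)/τ_n.
Here τ₀ = 1/512.0 = 0.001953 and τ_data = 19/546.0 = 0.034799, so τ_n = 0.036752.
Rearranging for μ₀: μ₀ = (μ_n·τ_n − τ_data·x̄)/τ₀ = (227.1488·0.036752 − 0.034799·212.8) / 0.001953 = 0.942945/0.001953 ≈ 482.8.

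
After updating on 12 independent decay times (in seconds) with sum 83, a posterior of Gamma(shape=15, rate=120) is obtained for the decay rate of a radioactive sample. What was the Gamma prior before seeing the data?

Gamma(shape=3, rate=37)

Gamma–exponential conjugacy: posterior shape = α + n, posterior rate = β + Σtᵢ.
So α = 15 − 12 = 3 and β = 120 − 83 = 37.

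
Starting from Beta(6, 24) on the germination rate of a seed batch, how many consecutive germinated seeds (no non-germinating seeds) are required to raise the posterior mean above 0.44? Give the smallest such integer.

After k germinated seeds and 0 non-germinating seeds the posterior is Beta(6+k, 24), with mean (6+k)/(6+24+k).
Set (6+k)/(30+k) > 0.44 and solve: k > (0.44·30 − 6)/(1 − 0.44) = 12.857.
The smallest integer exceeding 12.857 is 13, and checking k=13: (19)/(43) = 0.4419 > 0.44.

k = 13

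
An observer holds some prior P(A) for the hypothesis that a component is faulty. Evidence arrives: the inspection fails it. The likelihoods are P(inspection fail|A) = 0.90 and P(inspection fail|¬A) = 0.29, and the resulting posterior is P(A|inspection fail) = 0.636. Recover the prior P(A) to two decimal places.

Bayes' rule in odds form gives O(A|E) = O(A)·[P(E|A)/P(E|¬A)], hence O(A) = O(A|E)/LR.
Posterior odds = 0.636/(1−0.636) = 1.7473. LR = 0.90/0.29 = 3.1034.
Prior odds = 1.7473/3.1034 = 0.5630, so P(A) = 0.5630/(1+0.5630) ≈ 0.36.

P(A) = 0.36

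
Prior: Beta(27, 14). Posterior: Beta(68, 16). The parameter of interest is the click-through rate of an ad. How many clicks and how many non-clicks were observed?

Beta is conjugate to the binomial likelihood: posterior = Beta(a+s, b+f).
So s = 68 − 27 = 41 and f = 16 − 14 = 2.

41 clicks and 2 non-clicks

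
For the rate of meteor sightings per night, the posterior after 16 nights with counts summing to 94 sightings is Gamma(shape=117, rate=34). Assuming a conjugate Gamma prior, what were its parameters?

Gamma(shape=23, rate=18)

Gamma–Poisson conjugacy: posterior shape = α + Σxᵢ, posterior rate = β + n.
So α = 117 − 94 = 23 and β = 34 − 16 = 18.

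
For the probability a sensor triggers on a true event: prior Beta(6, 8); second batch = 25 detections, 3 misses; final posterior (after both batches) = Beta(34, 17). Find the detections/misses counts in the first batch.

Because Beta–binomial updating is additive in the counts, the combined data contributed (α_post−α_prior, β_post−β_prior) successes and failures.
Total across both batches: 34−6=28 detections, 17−8=9 misses.
Subtract the second batch: 28−25=3 detections and 9−3=6 misses.

3 detections and 6 misses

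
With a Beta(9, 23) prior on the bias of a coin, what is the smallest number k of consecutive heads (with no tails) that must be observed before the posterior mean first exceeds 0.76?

After k heads and 0 tails the posterior is Beta(9+k, 23), with mean (9+k)/(9+23+k).
Set (9+k)/(32+k) > 0.76 and solve: k > (0.76·32 − 9)/(1 − 0.76) = 63.833.
The smallest integer exceeding 63.833 is 64, and checking k=64: (73)/(96) = 0.7604 > 0.76.

k = 64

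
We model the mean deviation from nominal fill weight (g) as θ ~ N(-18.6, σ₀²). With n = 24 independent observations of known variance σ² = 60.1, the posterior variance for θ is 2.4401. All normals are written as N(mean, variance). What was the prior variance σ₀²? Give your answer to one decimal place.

Posterior precision equals prior precision plus data precision: 1/σ_n² = 1/σ₀² + n/σ².
So 1/σ₀² = 1/2.4401 − 24/60.1 = 0.409819 − 0.399334 = 0.010485.
Hence σ₀² = 1/0.010485 ≈ 95.4.

σ₀² = 95.4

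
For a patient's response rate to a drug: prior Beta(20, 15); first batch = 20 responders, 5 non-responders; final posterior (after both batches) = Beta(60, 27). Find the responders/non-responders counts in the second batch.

20 responders and 7 non-responders

Because Beta–binomial updating is additive in the counts, the combined data contributed (α_post−α_prior, β_post−β_prior) successes and failures.
Total across both batches: 60−20=40 responders, 27−15=12 non-responders.
Subtract the first batch: 40−20=20 responders and 12−5=7 non-responders.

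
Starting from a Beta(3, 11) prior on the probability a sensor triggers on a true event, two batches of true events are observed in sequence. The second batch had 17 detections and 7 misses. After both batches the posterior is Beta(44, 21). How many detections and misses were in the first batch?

Because Beta–binomial updating is additive in the counts, the combined data contributed (α_post−α_prior, β_post−β_prior) successes and failures.
Total across both batches: 44−3=41 detections, 21−11=10 misses.
Subtract the second batch: 41−17=24 detections and 10−7=3 misses.

24 detections and 3 misses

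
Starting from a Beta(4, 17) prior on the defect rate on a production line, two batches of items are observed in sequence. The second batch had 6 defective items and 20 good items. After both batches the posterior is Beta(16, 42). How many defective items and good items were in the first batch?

6 defective items and 5 good items

Because Beta–binomial updating is additive in the counts, the combined data contributed (α_post−α_prior, β_post−β_prior) successes and failures.
Total across both batches: 16−4=12 defective items, 42−17=25 good items.
Subtract the second batch: 12−6=6 defective items and 25−20=5 good items.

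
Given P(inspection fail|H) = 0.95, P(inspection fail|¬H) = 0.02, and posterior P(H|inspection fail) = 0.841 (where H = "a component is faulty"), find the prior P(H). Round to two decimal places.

P(H) = 0.10

Bayes' rule in odds form gives O(H|E) = O(H)·[P(E|H)/P(E|¬H)], hence O(H) = O(H|E)/LR.
Posterior odds = 0.841/(1−0.841) = 5.2893. LR = 0.95/0.02 = 47.5000.
Prior odds = 5.2893/47.5000 = 0.1114, so P(H) = 0.1114/(1+0.1114) ≈ 0.10.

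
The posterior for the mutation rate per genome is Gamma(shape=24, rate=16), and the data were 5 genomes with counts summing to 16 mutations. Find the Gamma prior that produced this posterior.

Gamma(shape=8, rate=11)

A Gamma(α, β) prior (rate parametrization) on a Poisson rate with n observations summing to S gives posterior Gamma(α+S, β+n).
So α = 24 − 16 = 8 and β = 16 − 5 = 11.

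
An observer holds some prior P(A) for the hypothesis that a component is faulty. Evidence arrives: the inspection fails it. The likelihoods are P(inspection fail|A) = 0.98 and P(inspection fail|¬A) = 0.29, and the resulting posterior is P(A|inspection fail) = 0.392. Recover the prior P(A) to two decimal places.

P(A) = 0.16

In odds form, posterior odds = prior odds × likelihood ratio, so prior odds = posterior odds ÷ LR.
Posterior odds = 0.392/(1−0.392) = 0.6447. LR = 0.98/0.29 = 3.3793.
Prior odds = 0.6447/3.3793 = 0.1908, so P(A) = 0.1908/(1+0.1908) ≈ 0.16.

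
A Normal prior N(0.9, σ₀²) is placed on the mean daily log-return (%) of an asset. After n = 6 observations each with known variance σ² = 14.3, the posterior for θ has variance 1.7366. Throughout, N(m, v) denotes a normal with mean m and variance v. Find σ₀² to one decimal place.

For the Normal–Normal model with known σ², precisions add: τ_n = τ₀ + n/σ².
So 1/σ₀² = 1/1.7366 − 6/14.3 = 0.575838 − 0.419580 = 0.156258.
Hence σ₀² = 1/0.156258 ≈ 6.4.

σ₀² = 6.4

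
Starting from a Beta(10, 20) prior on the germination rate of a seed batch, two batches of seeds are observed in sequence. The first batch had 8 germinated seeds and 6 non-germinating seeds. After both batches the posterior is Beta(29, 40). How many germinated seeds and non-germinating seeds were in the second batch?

Because Beta–binomial updating is additive in the counts, the combined data contributed (α_post−α_prior, β_post−β_prior) successes and failures.
Total across both batches: 29−10=19 germinated seeds, 40−20=20 non-germinating seeds.
Subtract the first batch: 19−8=11 germinated seeds and 20−6=14 non-germinating seeds.

11 germinated seeds and 14 non-germinating seeds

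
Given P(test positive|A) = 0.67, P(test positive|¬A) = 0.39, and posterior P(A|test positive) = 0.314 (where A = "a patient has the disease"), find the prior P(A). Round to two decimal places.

Bayes' rule in odds form gives O(A|E) = O(A)·[P(E|A)/P(E|¬A)], hence O(A) = O(A|E)/LR.
Posterior odds = 0.314/(1−0.314) = 0.4577. LR = 0.67/0.39 = 1.7179.
Prior odds = 0.4577/1.7179 = 0.2664, so P(A) = 0.2664/(1+0.2664) ≈ 0.21.

P(A) = 0.21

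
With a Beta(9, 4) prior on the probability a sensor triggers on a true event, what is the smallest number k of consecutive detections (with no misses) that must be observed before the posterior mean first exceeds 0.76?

After k detections and 0 misses the posterior is Beta(9+k, 4), with mean (9+k)/(9+4+k).
Set (9+k)/(13+k) > 0.76 and solve: k > (0.76·13 − 9)/(1 − 0.76) = 3.667.
The smallest integer exceeding 3.667 is 4, and checking k=4: (13)/(17) = 0.7647 > 0.76.

k = 4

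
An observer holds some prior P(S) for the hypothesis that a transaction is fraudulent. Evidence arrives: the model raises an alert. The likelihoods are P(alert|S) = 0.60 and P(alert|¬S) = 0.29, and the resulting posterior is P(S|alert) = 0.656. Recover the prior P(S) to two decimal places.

P(S) = 0.48

In odds form, posterior odds = prior odds × likelihood ratio, so prior odds = posterior odds ÷ LR.
Posterior odds = 0.656/(1−0.656) = 1.9070. LR = 0.60/0.29 = 2.0690.
Prior odds = 1.9070/2.0690 = 0.9217, so P(S) = 0.9217/(1+0.9217) ≈ 0.48.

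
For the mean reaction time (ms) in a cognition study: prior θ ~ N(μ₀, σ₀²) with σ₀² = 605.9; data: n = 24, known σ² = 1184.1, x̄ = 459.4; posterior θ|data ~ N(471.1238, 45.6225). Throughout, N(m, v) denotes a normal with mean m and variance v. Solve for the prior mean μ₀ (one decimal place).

μ₀ = 615.1

The posterior mean is a precision-weighted average: μ_n = (τ₀μ₀ + τ_data·x̄)/(τ₀+τ_data), with τ₀=1/σ₀² and τ_data=n/σ².
Here τ₀ = 1/605.9 = 0.001650 and τ_data = 24/1184.1 = 0.020269, so τ_n = 0.021919.
Rearranging for μ₀: μ₀ = (μ_n·τ_n − τ_data·x̄)/τ₀ = (471.1238·0.021919 − 0.020269·459.4) / 0.001650 = 1.014984/0.001650 ≈ 615.1.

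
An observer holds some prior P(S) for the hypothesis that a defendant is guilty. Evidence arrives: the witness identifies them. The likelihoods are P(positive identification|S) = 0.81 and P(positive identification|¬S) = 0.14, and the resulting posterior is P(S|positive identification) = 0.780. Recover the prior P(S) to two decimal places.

In odds form, posterior odds = prior odds × likelihood ratio, so prior odds = posterior odds ÷ LR.
Posterior odds = 0.780/(1−0.780) = 3.5455. LR = 0.81/0.14 = 5.7857.
Prior odds = 3.5455/5.7857 = 0.6128, so P(S) = 0.6128/(1+0.6128) ≈ 0.38.

P(S) = 0.38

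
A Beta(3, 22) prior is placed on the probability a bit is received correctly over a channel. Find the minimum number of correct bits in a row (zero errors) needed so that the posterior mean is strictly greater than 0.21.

After k correct bits and 0 errors the posterior is Beta(3+k, 22), with mean (3+k)/(3+22+k).
Set (3+k)/(25+k) > 0.21 and solve: k > (0.21·25 − 3)/(1 − 0.21) = 2.848.
The smallest integer exceeding 2.848 is 3.

k = 3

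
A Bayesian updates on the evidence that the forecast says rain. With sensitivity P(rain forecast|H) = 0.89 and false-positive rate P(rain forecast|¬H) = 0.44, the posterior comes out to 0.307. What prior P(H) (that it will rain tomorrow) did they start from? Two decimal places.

P(H) = 0.18

Bayes' rule in odds form gives O(H|E) = O(H)·[P(E|H)/P(E|¬H)], hence O(H) = O(H|E)/LR.
Posterior odds = 0.307/(1−0.307) = 0.4430. LR = 0.89/0.44 = 2.0227.
Prior odds = 0.4430/2.0227 = 0.2190, so P(H) = 0.2190/(1+0.2190) ≈ 0.18.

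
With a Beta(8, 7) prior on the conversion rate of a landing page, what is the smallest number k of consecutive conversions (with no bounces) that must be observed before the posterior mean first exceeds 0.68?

After k conversions and 0 bounces the posterior is Beta(8+k, 7), with mean (8+k)/(8+7+k).
Set (8+k)/(15+k) > 0.68 and solve: k > (0.68·15 − 8)/(1 − 0.68) = 6.875.
The smallest integer exceeding 6.875 is 7, and checking k=7: (15)/(22) = 0.6818 > 0.68.

k = 7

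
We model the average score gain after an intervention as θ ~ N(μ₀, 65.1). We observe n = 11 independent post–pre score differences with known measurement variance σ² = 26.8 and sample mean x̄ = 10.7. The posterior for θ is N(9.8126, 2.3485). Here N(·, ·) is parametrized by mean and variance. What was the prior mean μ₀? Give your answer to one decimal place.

μ₀ = -13.9

With known observation variance, the Normal–Normal posterior has precision τ_n = τ₀ + n/σ² and mean μ_n = (τ₀μ₀ + (n/σ²)x̄)/τ_n.
Here τ₀ = 1/65.1 = 0.015361 and τ_data = 11/26.8 = 0.410448, so τ_n = 0.425809.
Rearranging for μ₀: μ₀ = (μ_n·τ_n − τ_data·x̄)/τ₀ = (9.8126·0.425809 − 0.410448·10.7) / 0.015361 = -0.213500/0.015361 ≈ -13.9.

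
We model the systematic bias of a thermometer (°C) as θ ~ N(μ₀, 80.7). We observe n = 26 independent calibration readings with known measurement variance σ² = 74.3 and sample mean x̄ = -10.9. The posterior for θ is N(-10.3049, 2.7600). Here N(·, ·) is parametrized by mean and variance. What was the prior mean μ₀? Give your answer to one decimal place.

μ₀ = 6.5

With known observation variance, the Normal–Normal posterior has precision τ_n = τ₀ + n/σ² and mean μ_n = (τ₀μ₀ + (n/σ²)x̄)/τ_n.
Here τ₀ = 1/80.7 = 0.012392 and τ_data = 26/74.3 = 0.349933, so τ_n = 0.362325.
Rearranging for μ₀: μ₀ = (μ_n·τ_n − τ_data·x̄)/τ₀ = (-10.3049·0.362325 − 0.349933·-10.9) / 0.012392 = 0.080547/0.012392 ≈ 6.5.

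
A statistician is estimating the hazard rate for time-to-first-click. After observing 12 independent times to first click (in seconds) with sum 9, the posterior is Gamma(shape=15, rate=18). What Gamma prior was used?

For an exponential likelihood with a Gamma(α, β) prior on the rate, n observations with total T give posterior Gamma(α+n, β+T).
So α = 15 − 12 = 3 and β = 18 − 9 = 9.

Gamma(shape=3, rate=9)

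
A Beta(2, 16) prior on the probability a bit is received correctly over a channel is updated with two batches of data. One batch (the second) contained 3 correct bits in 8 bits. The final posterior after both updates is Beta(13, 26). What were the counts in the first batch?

Because Beta–binomial updating is additive in the counts, the combined data contributed (α_post−α_prior, β_post−β_prior) successes and failures.
Total across both batches: 13−2=11 correct bits, 26−16=10 errors.
Subtract the second batch: 11−3=8 correct bits and 10−5=5 errors.

8 correct bits and 5 errors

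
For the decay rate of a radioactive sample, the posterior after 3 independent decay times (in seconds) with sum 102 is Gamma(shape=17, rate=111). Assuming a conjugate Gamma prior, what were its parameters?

For an exponential likelihood with a Gamma(α, β) prior on the rate, n observations with total T give posterior Gamma(α+n, β+T).
So α = 17 − 3 = 14 and β = 111 − 102 = 9.

Gamma(shape=14, rate=9)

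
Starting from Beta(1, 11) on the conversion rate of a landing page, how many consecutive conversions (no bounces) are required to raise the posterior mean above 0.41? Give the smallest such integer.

k = 7

After k conversions and 0 bounces the posterior is Beta(1+k, 11), with mean (1+k)/(1+11+k).
Set (1+k)/(12+k) > 0.41 and solve: k > (0.41·12 − 1)/(1 − 0.41) = 6.644.
The smallest integer exceeding 6.644 is 7, and checking k=7: (8)/(19) = 0.4211 > 0.41.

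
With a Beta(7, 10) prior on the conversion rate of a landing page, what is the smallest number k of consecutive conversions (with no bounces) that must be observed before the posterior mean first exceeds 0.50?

After k conversions and 0 bounces the posterior is Beta(7+k, 10), with mean (7+k)/(7+10+k).
Set (7+k)/(17+k) > 0.50 and solve: k > (0.50·17 − 7)/(1 − 0.50) = 3.000.
The smallest integer exceeding 3.000 is 4, and checking k=4: (11)/(21) = 0.5238 > 0.50.

k = 4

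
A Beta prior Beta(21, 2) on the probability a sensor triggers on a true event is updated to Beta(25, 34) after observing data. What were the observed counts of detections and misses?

A Beta(α, β) prior with s successes and f failures in binomial data gives a Beta(α+s, β+f) posterior.
Match parameters: s=25−21=4, f=34−2=32.

4 detections and 32 misses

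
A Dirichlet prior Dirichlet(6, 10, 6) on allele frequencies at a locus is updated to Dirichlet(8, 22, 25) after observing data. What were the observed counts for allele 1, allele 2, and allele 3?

counts (2, 12, 19)

For a Dirichlet(α) prior with multinomial counts c, the posterior is Dirichlet(α + c) componentwise.
Counts are posterior − prior componentwise: 8−6=2, 22−10=12, 25−6=19.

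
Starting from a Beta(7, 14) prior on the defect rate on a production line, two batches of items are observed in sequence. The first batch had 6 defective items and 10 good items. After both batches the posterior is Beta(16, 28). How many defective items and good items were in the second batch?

Because Beta–binomial updating is additive in the counts, the combined data contributed (α_post−α_prior, β_post−β_prior) successes and failures.
Total across both batches: 16−7=9 defective items, 28−14=14 good items.
Subtract the first batch: 9−6=3 defective items and 14−10=4 good items.

3 defective items and 4 good items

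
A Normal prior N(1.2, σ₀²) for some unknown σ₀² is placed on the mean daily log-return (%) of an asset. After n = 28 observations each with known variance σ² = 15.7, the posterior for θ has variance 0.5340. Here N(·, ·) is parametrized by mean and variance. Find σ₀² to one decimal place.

σ₀² = 11.2

Posterior precision equals prior precision plus data precision: 1/σ_n² = 1/σ₀² + n/σ².
So 1/σ₀² = 1/0.5340 − 28/15.7 = 1.872659 − 1.783439 = 0.089220.
Hence σ₀² = 1/0.089220 ≈ 11.2.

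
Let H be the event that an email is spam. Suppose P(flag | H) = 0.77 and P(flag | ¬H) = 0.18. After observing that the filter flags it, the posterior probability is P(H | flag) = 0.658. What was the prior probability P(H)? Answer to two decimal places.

Bayes' rule in odds form gives O(H|E) = O(H)·[P(E|H)/P(E|¬H)], hence O(H) = O(H|E)/LR.
Posterior odds = 0.658/(1−0.658) = 1.9240. LR = 0.77/0.18 = 4.2778.
Prior odds = 1.9240/4.2778 = 0.4498, so P(H) = 0.4498/(1+0.4498) ≈ 0.31.

P(H) = 0.31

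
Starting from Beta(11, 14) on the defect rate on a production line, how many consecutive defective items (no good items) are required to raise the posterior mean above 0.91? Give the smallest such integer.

k = 131

After k defective items and 0 good items the posterior is Beta(11+k, 14), with mean (11+k)/(11+14+k).
Set (11+k)/(25+k) > 0.91 and solve: k > (0.91·25 − 11)/(1 − 0.91) = 130.556.
The smallest integer exceeding 130.556 is 131, and checking k=131: (142)/(156) = 0.9103 > 0.91.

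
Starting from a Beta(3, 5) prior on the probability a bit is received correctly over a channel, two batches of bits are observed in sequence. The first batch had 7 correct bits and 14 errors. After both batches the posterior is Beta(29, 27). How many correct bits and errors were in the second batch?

19 correct bits and 8 errors

Because Beta–binomial updating is additive in the counts, the combined data contributed (α_post−α_prior, β_post−β_prior) successes and failures.
Total across both batches: 29−3=26 correct bits, 27−5=22 errors.
Subtract the first batch: 26−7=19 correct bits and 22−14=8 errors.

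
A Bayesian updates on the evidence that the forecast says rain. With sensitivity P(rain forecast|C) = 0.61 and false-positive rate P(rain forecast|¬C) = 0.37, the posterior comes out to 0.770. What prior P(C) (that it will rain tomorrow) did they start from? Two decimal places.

P(C) = 0.67

In odds form, posterior odds = prior odds × likelihood ratio, so prior odds = posterior odds ÷ LR.
Posterior odds = 0.770/(1−0.770) = 3.3478. LR = 0.61/0.37 = 1.6486.
Prior odds = 3.3478/1.6486 = 2.0307, so P(C) = 2.0307/(1+2.0307) ≈ 0.67.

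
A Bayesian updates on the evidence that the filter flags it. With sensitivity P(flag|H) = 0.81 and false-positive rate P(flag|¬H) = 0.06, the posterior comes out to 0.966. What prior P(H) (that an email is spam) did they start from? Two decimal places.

P(H) = 0.68

Bayes' rule in odds form gives O(H|E) = O(H)·[P(E|H)/P(E|¬H)], hence O(H) = O(H|E)/LR.
Posterior odds = 0.966/(1−0.966) = 28.4118. LR = 0.81/0.06 = 13.5000.
Prior odds = 28.4118/13.5000 = 2.1046, so P(H) = 2.1046/(1+2.1046) ≈ 0.68.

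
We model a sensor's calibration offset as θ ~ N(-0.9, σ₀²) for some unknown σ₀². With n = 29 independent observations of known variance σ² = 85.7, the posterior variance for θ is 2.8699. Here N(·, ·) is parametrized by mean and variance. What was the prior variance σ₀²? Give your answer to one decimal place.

Posterior precision equals prior precision plus data precision: 1/σ_n² = 1/σ₀² + n/σ².
So 1/σ₀² = 1/2.8699 − 29/85.7 = 0.348444 − 0.338390 = 0.010054.
Hence σ₀² = 1/0.010054 ≈ 99.5.

σ₀² = 99.5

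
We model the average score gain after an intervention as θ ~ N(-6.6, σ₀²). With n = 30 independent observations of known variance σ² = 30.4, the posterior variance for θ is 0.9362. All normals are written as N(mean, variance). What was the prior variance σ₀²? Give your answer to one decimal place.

σ₀² = 12.3

For the Normal–Normal model with known σ², precisions add: τ_n = τ₀ + n/σ².
So 1/σ₀² = 1/0.9362 − 30/30.4 = 1.068148 − 0.986842 = 0.081306.
Hence σ₀² = 1/0.081306 ≈ 12.3.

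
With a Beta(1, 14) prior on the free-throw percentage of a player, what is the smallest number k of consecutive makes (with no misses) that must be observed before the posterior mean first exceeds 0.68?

k = 29

After k makes and 0 misses the posterior is Beta(1+k, 14), with mean (1+k)/(1+14+k).
Set (1+k)/(15+k) > 0.68 and solve: k > (0.68·15 − 1)/(1 − 0.68) = 28.750.
The smallest integer exceeding 28.750 is 29.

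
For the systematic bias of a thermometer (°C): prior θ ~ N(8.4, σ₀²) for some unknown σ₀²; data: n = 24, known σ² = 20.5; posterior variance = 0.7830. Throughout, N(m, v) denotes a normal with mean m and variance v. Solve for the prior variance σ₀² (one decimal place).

σ₀² = 9.4

Posterior precision equals prior precision plus data precision: 1/σ_n² = 1/σ₀² + n/σ².
So 1/σ₀² = 1/0.7830 − 24/20.5 = 1.277139 − 1.170732 = 0.106407.
Hence σ₀² = 1/0.106407 ≈ 9.4.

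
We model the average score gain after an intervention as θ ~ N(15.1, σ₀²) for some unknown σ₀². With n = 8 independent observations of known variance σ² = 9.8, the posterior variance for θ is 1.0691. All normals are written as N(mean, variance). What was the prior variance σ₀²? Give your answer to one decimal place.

σ₀² = 8.4

For the Normal–Normal model with known σ², precisions add: τ_n = τ₀ + n/σ².
So 1/σ₀² = 1/1.0691 − 8/9.8 = 0.935366 − 0.816327 = 0.119039.
Hence σ₀² = 1/0.119039 ≈ 8.4.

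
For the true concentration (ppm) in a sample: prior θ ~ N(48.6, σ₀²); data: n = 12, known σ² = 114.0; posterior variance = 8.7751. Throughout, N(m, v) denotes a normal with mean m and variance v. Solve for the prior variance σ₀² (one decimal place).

σ₀² = 115.0

For the Normal–Normal model with known σ², precisions add: τ_n = τ₀ + n/σ².
So 1/σ₀² = 1/8.7751 − 12/114.0 = 0.113959 − 0.105263 = 0.008696.
Hence σ₀² = 1/0.008696 ≈ 115.0.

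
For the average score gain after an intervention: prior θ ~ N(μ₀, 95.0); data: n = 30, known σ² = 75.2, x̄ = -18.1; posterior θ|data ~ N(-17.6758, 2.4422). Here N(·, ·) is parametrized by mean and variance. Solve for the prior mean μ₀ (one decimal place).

The posterior mean is a precision-weighted average: μ_n = (τ₀μ₀ + τ_data·x̄)/(τ₀+τ_data), with τ₀=1/σ₀² and τ_data=n/σ².
Here τ₀ = 1/95.0 = 0.010526 and τ_data = 30/75.2 = 0.398936, so τ_n = 0.409462.
Rearranging for μ₀: μ₀ = (μ_n·τ_n − τ_data·x̄)/τ₀ = (-17.6758·0.409462 − 0.398936·-18.1) / 0.010526 = -0.016827/0.010526 ≈ -1.6.

μ₀ = -1.6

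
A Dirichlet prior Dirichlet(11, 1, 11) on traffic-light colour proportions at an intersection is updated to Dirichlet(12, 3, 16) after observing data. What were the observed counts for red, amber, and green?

For a Dirichlet(α) prior with multinomial counts c, the posterior is Dirichlet(α + c) componentwise.
Counts are posterior − prior componentwise: 12−11=1, 3−1=2, 16−11=5.

counts (1, 2, 5)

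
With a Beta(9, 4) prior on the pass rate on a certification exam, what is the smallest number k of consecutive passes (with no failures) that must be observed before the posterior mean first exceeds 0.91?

k = 32

After k passes and 0 failures the posterior is Beta(9+k, 4), with mean (9+k)/(9+4+k).
Set (9+k)/(13+k) > 0.91 and solve: k > (0.91·13 − 9)/(1 − 0.91) = 31.444.
The smallest integer exceeding 31.444 is 32, and checking k=32: (41)/(45) = 0.9111 > 0.91.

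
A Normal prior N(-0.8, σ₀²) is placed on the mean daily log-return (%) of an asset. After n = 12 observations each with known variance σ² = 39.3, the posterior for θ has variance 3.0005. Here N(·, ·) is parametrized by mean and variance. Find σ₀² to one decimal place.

For the Normal–Normal model with known σ², precisions add: τ_n = τ₀ + n/σ².
So 1/σ₀² = 1/3.0005 − 12/39.3 = 0.333278 − 0.305344 = 0.027934.
Hence σ₀² = 1/0.027934 ≈ 35.8.

σ₀² = 35.8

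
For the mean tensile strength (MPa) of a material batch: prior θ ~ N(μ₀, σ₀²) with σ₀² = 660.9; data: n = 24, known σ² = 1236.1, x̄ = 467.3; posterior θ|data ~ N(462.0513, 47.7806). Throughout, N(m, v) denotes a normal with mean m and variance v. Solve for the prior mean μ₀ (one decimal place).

The posterior mean is a precision-weighted average: μ_n = (τ₀μ₀ + τ_data·x̄)/(τ₀+τ_data), with τ₀=1/σ₀² and τ_data=n/σ².
Here τ₀ = 1/660.9 = 0.001513 and τ_data = 24/1236.1 = 0.019416, so τ_n = 0.020929.
Rearranging for μ₀: μ₀ = (μ_n·τ_n − τ_data·x̄)/τ₀ = (462.0513·0.020929 − 0.019416·467.3) / 0.001513 = 0.597175/0.001513 ≈ 394.7.

μ₀ = 394.7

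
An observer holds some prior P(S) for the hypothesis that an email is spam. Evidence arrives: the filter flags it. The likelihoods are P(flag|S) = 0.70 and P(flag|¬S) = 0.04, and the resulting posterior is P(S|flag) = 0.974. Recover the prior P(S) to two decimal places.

In odds form, posterior odds = prior odds × likelihood ratio, so prior odds = posterior odds ÷ LR.
Posterior odds = 0.974/(1−0.974) = 37.4615. LR = 0.70/0.04 = 17.5000.
Prior odds = 37.4615/17.5000 = 2.1407, so P(S) = 2.1407/(1+2.1407) ≈ 0.68.

P(S) = 0.68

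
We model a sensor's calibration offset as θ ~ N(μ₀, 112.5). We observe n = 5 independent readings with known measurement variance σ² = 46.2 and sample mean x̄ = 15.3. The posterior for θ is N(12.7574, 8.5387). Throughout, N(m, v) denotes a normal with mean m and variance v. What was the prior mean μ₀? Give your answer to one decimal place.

With known observation variance, the Normal–Normal posterior has precision τ_n = τ₀ + n/σ² and mean μ_n = (τ₀μ₀ + (n/σ²)x̄)/τ_n.
Here τ₀ = 1/112.5 = 0.008889 and τ_data = 5/46.2 = 0.108225, so τ_n = 0.117114.
Rearranging for μ₀: μ₀ = (μ_n·τ_n − τ_data·x̄)/τ₀ = (12.7574·0.117114 − 0.108225·15.3) / 0.008889 = -0.161772/0.008889 ≈ -18.2.

μ₀ = -18.2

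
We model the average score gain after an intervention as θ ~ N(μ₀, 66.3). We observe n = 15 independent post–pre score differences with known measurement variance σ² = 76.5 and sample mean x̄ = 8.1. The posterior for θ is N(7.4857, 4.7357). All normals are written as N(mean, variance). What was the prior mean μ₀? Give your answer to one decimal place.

μ₀ = -0.5

With known observation variance, the Normal–Normal posterior has precision τ_n = τ₀ + n/σ² and mean μ_n = (τ₀μ₀ + (n/σ²)x̄)/τ_n.
Here τ₀ = 1/66.3 = 0.015083 and τ_data = 15/76.5 = 0.196078, so τ_n = 0.211161.
Rearranging for μ₀: μ₀ = (μ_n·τ_n − τ_data·x̄)/τ₀ = (7.4857·0.211161 − 0.196078·8.1) / 0.015083 = -0.007544/0.015083 ≈ -0.5.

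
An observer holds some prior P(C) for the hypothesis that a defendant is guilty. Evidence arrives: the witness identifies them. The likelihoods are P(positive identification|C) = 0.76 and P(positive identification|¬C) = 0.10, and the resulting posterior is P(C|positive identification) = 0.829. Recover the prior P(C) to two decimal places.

Bayes' rule in odds form gives O(C|E) = O(C)·[P(E|C)/P(E|¬C)], hence O(C) = O(C|E)/LR.
Posterior odds = 0.829/(1−0.829) = 4.8480. LR = 0.76/0.10 = 7.6000.
Prior odds = 4.8480/7.6000 = 0.6379, so P(C) = 0.6379/(1+0.6379) ≈ 0.39.

P(C) = 0.39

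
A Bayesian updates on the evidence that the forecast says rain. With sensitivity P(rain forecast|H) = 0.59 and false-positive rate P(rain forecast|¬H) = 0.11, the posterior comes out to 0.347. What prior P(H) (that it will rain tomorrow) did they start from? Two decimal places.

In odds form, posterior odds = prior odds × likelihood ratio, so prior odds = posterior odds ÷ LR.
Posterior odds = 0.347/(1−0.347) = 0.5314. LR = 0.59/0.11 = 5.3636.
Prior odds = 0.5314/5.3636 = 0.0991, so P(H) = 0.0991/(1+0.0991) ≈ 0.09.

P(H) = 0.09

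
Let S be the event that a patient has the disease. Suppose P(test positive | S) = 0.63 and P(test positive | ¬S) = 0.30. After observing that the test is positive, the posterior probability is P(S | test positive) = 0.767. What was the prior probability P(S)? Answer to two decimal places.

Bayes' rule in odds form gives O(S|E) = O(S)·[P(E|S)/P(E|¬S)], hence O(S) = O(S|E)/LR.
Posterior odds = 0.767/(1−0.767) = 3.2918. LR = 0.63/0.30 = 2.1000.
Prior odds = 3.2918/2.1000 = 1.5675, so P(S) = 1.5675/(1+1.5675) ≈ 0.61.

P(S) = 0.61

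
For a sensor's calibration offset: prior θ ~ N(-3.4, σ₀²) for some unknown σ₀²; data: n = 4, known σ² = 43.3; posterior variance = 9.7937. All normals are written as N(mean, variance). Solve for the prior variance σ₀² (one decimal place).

Posterior precision equals prior precision plus data precision: 1/σ_n² = 1/σ₀² + n/σ².
So 1/σ₀² = 1/9.7937 − 4/43.3 = 0.102106 − 0.092379 = 0.009727.
Hence σ₀² = 1/0.009727 ≈ 102.8.

σ₀² = 102.8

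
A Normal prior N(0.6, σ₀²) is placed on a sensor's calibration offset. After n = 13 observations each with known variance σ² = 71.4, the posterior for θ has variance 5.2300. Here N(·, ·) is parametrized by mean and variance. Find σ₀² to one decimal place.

σ₀² = 109.5

For the Normal–Normal model with known σ², precisions add: τ_n = τ₀ + n/σ².
So 1/σ₀² = 1/5.2300 − 13/71.4 = 0.191205 − 0.182073 = 0.009132.
Hence σ₀² = 1/0.009132 ≈ 109.5.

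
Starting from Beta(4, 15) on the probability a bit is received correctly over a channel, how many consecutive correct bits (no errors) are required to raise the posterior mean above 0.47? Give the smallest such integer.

k = 10

After k correct bits and 0 errors the posterior is Beta(4+k, 15), with mean (4+k)/(4+15+k).
Set (4+k)/(19+k) > 0.47 and solve: k > (0.47·19 − 4)/(1 − 0.47) = 9.302.
The smallest integer exceeding 9.302 is 10.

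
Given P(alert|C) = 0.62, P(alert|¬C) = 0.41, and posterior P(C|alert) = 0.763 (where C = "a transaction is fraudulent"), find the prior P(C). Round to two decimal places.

P(C) = 0.68

In odds form, posterior odds = prior odds × likelihood ratio, so prior odds = posterior odds ÷ LR.
Posterior odds = 0.763/(1−0.763) = 3.2194. LR = 0.62/0.41 = 1.5122.
Prior odds = 3.2194/1.5122 = 2.1290, so P(C) = 2.1290/(1+2.1290) ≈ 0.68.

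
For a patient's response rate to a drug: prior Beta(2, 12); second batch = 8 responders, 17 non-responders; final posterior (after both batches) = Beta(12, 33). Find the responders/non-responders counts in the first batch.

Sequential conjugate updates are equivalent to a single update on the pooled data, so total successes = posterior α − prior α and total failures = posterior β − prior β.
Total across both batches: 12−2=10 responders, 33−12=21 non-responders.
Subtract the second batch: 10−8=2 responders and 21−17=4 non-responders.

2 responders and 4 non-responders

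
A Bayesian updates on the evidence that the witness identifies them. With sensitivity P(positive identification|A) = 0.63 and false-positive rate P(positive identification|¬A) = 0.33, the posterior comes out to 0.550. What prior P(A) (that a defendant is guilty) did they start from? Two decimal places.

Bayes' rule in odds form gives O(A|E) = O(A)·[P(E|A)/P(E|¬A)], hence O(A) = O(A|E)/LR.
Posterior odds = 0.550/(1−0.550) = 1.2222. LR = 0.63/0.33 = 1.9091.
Prior odds = 1.2222/1.9091 = 0.6402, so P(A) = 0.6402/(1+0.6402) ≈ 0.39.

P(A) = 0.39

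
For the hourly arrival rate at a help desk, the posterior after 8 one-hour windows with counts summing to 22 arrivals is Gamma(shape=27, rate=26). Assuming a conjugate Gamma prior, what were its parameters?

Gamma(shape=5, rate=18)

A Gamma(α, β) prior (rate parametrization) on a Poisson rate with n observations summing to S gives posterior Gamma(α+S, β+n).
So α = 27 − 22 = 5 and β = 26 − 8 = 18.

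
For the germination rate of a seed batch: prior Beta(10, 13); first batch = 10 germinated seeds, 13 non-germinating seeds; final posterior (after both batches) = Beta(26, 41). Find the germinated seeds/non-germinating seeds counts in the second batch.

6 germinated seeds and 15 non-germinating seeds

Because Beta–binomial updating is additive in the counts, the combined data contributed (α_post−α_prior, β_post−β_prior) successes and failures.
Total across both batches: 26−10=16 germinated seeds, 41−13=28 non-germinating seeds.
Subtract the first batch: 16−10=6 germinated seeds and 28−13=15 non-germinating seeds.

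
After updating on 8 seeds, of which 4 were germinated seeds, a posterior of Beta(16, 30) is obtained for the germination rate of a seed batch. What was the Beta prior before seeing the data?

Under Beta–binomial conjugacy the posterior parameters are (a+s, b+f).
So a = 16 − 4 = 12 and b = 30 − 4 = 26.

Beta(12, 26)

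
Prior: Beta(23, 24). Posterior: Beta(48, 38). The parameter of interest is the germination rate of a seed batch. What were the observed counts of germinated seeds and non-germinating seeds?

25 germinated seeds and 14 non-germinating seeds

A Beta(a, b) prior with s successes and f failures in binomial data gives a Beta(a+s, b+f) posterior.
So s = 48 − 23 = 25 and f = 38 − 24 = 14.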